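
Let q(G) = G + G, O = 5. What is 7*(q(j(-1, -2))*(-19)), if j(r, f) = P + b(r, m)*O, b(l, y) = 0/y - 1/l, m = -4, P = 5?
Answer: -2660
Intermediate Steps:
b(l, y) = -1/l (b(l, y) = 0 - 1/l = -1/l)
j(r, f) = 5 - 5/r (j(r, f) = 5 - 1/r*5 = 5 - 5/r)
q(G) = 2*G
7*(q(j(-1, -2))*(-19)) = 7*((2*(5 - 5/(-1)))*(-19)) = 7*((2*(5 - 5*(-1)))*(-19)) = 7*((2*(5 + 5))*(-19)) = 7*((2*10)*(-19)) = 7*(20*(-19)) = 7*(-380) = -2660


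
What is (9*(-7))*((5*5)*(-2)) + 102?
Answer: 3252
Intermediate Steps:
(9*(-7))*((5*5)*(-2)) + 102 = -1575*(-2) + 102 = -63*(-50) + 102 = 3150 + 102 = 3252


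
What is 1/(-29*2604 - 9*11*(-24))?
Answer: -1/73140 ≈ -1.3672e-5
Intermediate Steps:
1/(-29*2604 - 9*11*(-24)) = 1/(-75516 - 99*(-24)) = 1/(-75516 + 2376) = 1/(-73140) = -1/73140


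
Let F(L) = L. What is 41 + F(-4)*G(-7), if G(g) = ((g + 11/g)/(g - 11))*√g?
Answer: 41 - 40*I*√7/21 ≈ 41.0 - 5.0395*I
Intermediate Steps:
G(g) = √g*(g + 11/g)/(-11 + g) (G(g) = ((g + 11/g)/(-11 + g))*√g = √g*(g + 11/g)/(-11 + g))
41 + F(-4)*G(-7) = 41 - 4*(11 + (-7)²)/(√(-7)*(-11 - 7)) = 41 - 4*(-I*√7/7)*(11 + 49)/(-18) = 41 - 4*(-I*√7/7)*(-1)*60/18 = 41 - 40*I*√7/21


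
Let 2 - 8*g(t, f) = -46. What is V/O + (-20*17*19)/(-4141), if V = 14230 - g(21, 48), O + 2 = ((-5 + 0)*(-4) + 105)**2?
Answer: 159826164/64694843 ≈ 2.4705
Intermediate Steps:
g(t, f) = 6 (g(t, f) = 1/4 - 1/8*(-46) = 1/4 + 23/4 = 6)
O = 15623 (O = -2 + ((-5 + 0)*(-4) + 105)**2 = -2 + (-5*(-4) + 105)**2 = -2 + (20 + 105)**2 = -2 + 125**2 = -2 + 15625 = 15623)
V = 14224 (V = 14230 - 1*6 = 14230 - 6 = 14224)
V/O + (-20*17*19)/(-4141) = 14224/15623 + (-20*17*19)/(-4141) = 14224*(1/15623) - 340*19*(-1/4141) = 14224/15623 - 6460*(-1/4141) = 14224/15623 + 6460/4141 = 159826164/64694843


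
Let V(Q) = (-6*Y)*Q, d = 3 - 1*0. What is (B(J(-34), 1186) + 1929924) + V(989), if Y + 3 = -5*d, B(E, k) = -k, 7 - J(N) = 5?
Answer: 2035550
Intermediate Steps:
d = 3 (d = 3 + 0 = 3)
J(N) = 2 (J(N) = 7 - 1*5 = 7 - 5 = 2)
Y = -18 (Y = -3 - 5*3 = -3 - 15 = -18)
V(Q) = 108*Q (V(Q) = (-6*(-18))*Q = 108*Q)
(B(J(-34), 1186) + 1929924) + V(989) = (-1*1186 + 1929924) + 108*989 = (-1186 + 1929924) + 106812 = 1928738 + 106812 = 2035550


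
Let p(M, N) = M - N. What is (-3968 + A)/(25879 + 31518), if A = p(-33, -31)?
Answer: -3970/57397 ≈ -0.069167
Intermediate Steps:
A = -2 (A = -33 - 1*(-31) = -33 + 31 = -2)
(-3968 + A)/(25879 + 31518) = (-3968 - 2)/(25879 + 31518) = -3970/57397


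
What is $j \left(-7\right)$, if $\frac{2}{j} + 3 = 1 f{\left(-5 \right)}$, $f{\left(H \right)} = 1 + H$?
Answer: $2$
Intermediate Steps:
$j = - \frac{2}{7}$ ($j = \frac{2}{-3 + 1 \left(1 - 5\right)} = \frac{2}{-3 + 1 \left(-4\right)} = \frac{2}{-3 - 4} = \frac{2}{-7} = 2 \left(- \frac{1}{7}\right) = - \frac{2}{7} \approx -0.28571$)
$j \left(-7\right) = \left(- \frac{2}{7}\right) \left(-7\right) = 2$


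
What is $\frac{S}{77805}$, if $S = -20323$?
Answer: $- \frac{20323}{77805} \approx -0.2612$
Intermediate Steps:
$\frac{S}{77805} = - \frac{20323}{77805}$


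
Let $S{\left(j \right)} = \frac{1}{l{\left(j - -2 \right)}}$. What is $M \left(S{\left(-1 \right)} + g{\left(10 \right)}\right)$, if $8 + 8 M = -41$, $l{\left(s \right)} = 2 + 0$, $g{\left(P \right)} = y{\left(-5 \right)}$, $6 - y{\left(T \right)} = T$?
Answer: $- \frac{1127}{16} \approx -70.438$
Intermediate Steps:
$y{\left(T \right)} = 6 - T$
$g{\left(P \right)} = 11$ ($g{\left(P \right)} = 6 - -5 = 6 + 5 = 11$)
$l{\left(s \right)} = 2$
$S{\left(j \right)} = \frac{1}{2}$
$M = - \frac{49}{8}$ ($M = -1 + \frac{1}{8} \left(-41\right) = -1 - \frac{41}{8} = - \frac{49}{8} \approx -6.125$)
$M \left(S{\left(-1 \right)} + g{\left(10 \right)}\right) = - \frac{49 \left(\frac{1}{2} + 11\right)}{8} = \left(- \frac{49}{8}\right) \frac{23}{2} = - \frac{1127}{16}$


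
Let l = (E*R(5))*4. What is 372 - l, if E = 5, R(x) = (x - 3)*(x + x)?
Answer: -28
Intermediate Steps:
R(x) = 2*x*(-3 + x) (R(x) = (-3 + x)*(2*x) = 2*x*(-3 + x))
l = 400 (l = (5*(2*5*(-3 + 5)))*4 = (5*(2*5*2))*4 = (5*20)*4 = 100*4 = 400)
372 - l = 372 - 1*400 = 372 - 400 = -28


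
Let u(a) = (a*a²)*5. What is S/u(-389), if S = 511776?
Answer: -511776/294319345 ≈ -0.0017388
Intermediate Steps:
u(a) = 5*a³ (u(a) = a³*5 = 5*a³)
S/u(-389) = 511776/((5*(-389)³)) = 511776/((5*(-58863869))) = 511776/(-294319345) = 511776*(-1/294319345) = -511776/294319345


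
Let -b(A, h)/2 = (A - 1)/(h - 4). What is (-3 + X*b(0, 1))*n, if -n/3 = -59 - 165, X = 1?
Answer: -2464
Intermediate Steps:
b(A, h) = -2*(-1 + A)/(-4 + h) (b(A, h) = -2*(A - 1)/(h - 4) = -2*(-1 + A)/(-4 + h))
n = 672 (n = -3*(-59 - 165) = -3*(-224) = 672)
(-3 + X*b(0, 1))*n = (-3 + 1*(2*(1 - 1*0)/(-4 + 1)))*672 = (-3 + 1*(2*(1 + 0)/(-3)))*672 = (-3 + 1*(2*(-1/3)*1))*672 = (-3 + 1*(-2/3))*672 = (-3 - 2/3)*672 = -11/3*672 = -2464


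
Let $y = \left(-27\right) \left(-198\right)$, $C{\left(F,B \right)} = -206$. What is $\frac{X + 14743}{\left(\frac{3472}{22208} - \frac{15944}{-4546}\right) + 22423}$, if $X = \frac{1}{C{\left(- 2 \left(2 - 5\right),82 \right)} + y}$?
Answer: $\frac{59769263012351}{90919428709265} \approx 0.65739$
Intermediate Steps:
$y = 5346$
$X = \frac{1}{5140}$ ($X = \frac{1}{-206 + 5346} = \frac{1}{5140} \approx 0.00019455$)
$\frac{X + 14743}{\left(\frac{3472}{22208} - \frac{15944}{-4546}\right) + 22423} = \frac{\frac{1}{5140} + 14743}{\left(\frac{3472}{22208} - \frac{15944}{-4546}\right) + 22423} = \frac{75779021}{5140 \left(\left(3472 \cdot \frac{1}{22208} - - \frac{7972}{2273}\right) + 22423\right)} = \frac{75779021}{5140 \left(\left(\frac{217}{1388} + \frac{7972}{2273}\right) + 22423\right)} = \frac{75779021}{5140 \left(\frac{11558377}{3154924} + 22423\right)} = \frac{75779021}{5140 \cdot \frac{70754419229}{3154924}} = \frac{75779021}{5140} \cdot \frac{3154924}{70754419229} = \frac{59769263012351}{90919428709265}$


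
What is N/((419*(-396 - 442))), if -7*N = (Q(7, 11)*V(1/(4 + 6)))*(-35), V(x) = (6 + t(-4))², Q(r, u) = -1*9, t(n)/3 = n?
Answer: 810/175561 ≈ 0.0046138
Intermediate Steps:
t(n) = 3*n
Q(r, u) = -9
V(x) = 36 (V(x) = (6 + 3*(-4))² = (6 - 12)² = (-6)² = 36)
N = -1620 (N = -(-9*36)*(-35)/7 = -(-324)*(-35)/7 = -⅐*11340 = -1620)
N/((419*(-396 - 442))) = -1620*1/(419*(-396 - 442)) = -1620/(419*(-838)) = -1620/(-351122) = -1620*(-1/351122) = 810/175561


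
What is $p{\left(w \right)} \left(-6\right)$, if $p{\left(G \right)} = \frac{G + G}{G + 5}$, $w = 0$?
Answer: $0$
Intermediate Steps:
$p{\left(G \right)} = \frac{2 G}{5 + G}$
$p{\left(w \right)} \left(-6\right) = 2 \cdot 0 \frac{1}{5 + 0} \left(-6\right) = 2 \cdot 0 \cdot \frac{1}{5} \left(-6\right) = 0 \left(-6\right) = 0$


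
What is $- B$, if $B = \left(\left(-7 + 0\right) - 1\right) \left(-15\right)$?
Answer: $-120$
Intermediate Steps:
$B = 120$ ($B = \left(-7 - 1\right) \left(-15\right) = \left(-8\right) \left(-15\right) = 120$)
$- B = \left(-1\right) 120 = -120$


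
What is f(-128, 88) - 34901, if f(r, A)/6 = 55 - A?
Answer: -35099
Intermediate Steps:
f(r, A) = 330 - 6*A (f(r, A) = 6*(55 - A) = 330 - 6*A)
f(-128, 88) - 34901 = (330 - 6*88) - 34901 = (330 - 528) - 34901 = -198 - 34901 = -35099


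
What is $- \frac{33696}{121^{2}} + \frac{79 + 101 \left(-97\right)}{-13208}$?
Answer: $- \frac{151387765}{96689164} \approx -1.5657$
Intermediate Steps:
$- \frac{33696}{121^{2}} + \frac{79 + 101 \left(-97\right)}{-13208} = - \frac{33696}{14641} + \left(79 - 9797\right) \left(- \frac{1}{13208}\right) = \left(-33696\right) \frac{1}{14641} - - \frac{4859}{6604} = - \frac{33696}{14641} + \frac{4859}{6604} = - \frac{151387765}{96689164}$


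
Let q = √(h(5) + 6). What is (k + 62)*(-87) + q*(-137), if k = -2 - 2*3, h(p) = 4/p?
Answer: -4698 - 137*√170/5 ≈ -5055.3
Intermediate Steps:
q = √170/5 (q = √(4/5 + 6) = √(4*(⅕) + 6) = √(⅘ + 6) = √(34/5) = √170/5 ≈ 2.6077)
k = -8 (k = -2 - 6 = -8)
(k + 62)*(-87) + q*(-137) = (-8 + 62)*(-87) + (√170/5)*(-137) = 54*(-87) - 137*√170/5 = -4698 - 137*√170/5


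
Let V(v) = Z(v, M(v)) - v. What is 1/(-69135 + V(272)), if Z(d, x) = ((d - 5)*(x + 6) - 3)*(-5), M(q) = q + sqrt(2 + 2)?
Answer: -1/443192 ≈ -2.2564e-6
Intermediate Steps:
M(q) = 2 + q (M(q) = q + sqrt(4) = q + 2 = 2 + q)
Z(d, x) = 15 - 5*(-5 + d)*(6 + x) (Z(d, x) = ((-5 + d)*(6 + x) - 3)*(-5) = (-3 + (-5 + d)*(6 + x))*(-5) = 15 - 5*(-5 + d)*(6 + x))
V(v) = 215 - 6*v - 5*v*(2 + v) (V(v) = (165 - 30*v + 25*(2 + v) - 5*v*(2 + v)) - v = (165 - 30*v + (50 + 25*v) - 5*v*(2 + v)) - v = (215 - 5*v - 5*v*(2 + v)) - v = 215 - 6*v - 5*v*(2 + v))
1/(-69135 + V(272)) = 1/(-69135 + (215 - 16*272 - 5*272**2)) = 1/(-69135 + (215 - 4352 - 5*73984)) = 1/(-69135 + (215 - 4352 - 369920)) = 1/(-69135 - 374057) = 1/(-443192) = -1/443192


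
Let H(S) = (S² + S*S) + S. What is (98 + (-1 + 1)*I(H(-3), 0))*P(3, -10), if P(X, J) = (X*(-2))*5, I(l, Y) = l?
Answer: -2940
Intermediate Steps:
H(S) = S + 2*S² (H(S) = (S² + S²) + S = 2*S² + S = S + 2*S²)
P(X, J) = -10*X (P(X, J) = -2*X*5 = -10*X)
(98 + (-1 + 1)*I(H(-3), 0))*P(3, -10) = (98 + (-1 + 1)*(-3*(1 + 2*(-3))))*(-10*3) = (98 + 0*(-3*(1 - 6)))*(-30) = (98 + 0*(-3*(-5)))*(-30) = (98 + 0*15)*(-30) = (98 + 0)*(-30) = 98*(-30) = -2940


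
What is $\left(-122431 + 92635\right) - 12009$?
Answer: $-41805$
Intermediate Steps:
$\left(-122431 + 92635\right) - 12009 = -29796 - 12009 = -41805$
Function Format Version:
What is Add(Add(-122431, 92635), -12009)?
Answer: -41805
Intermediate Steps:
Add(Add(-122431, 92635), -12009) = Add(-29796, -12009) = -41805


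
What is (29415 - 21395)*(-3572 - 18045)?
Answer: -173368340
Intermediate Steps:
(29415 - 21395)*(-3572 - 18045) = 8020*(-21617) = -173368340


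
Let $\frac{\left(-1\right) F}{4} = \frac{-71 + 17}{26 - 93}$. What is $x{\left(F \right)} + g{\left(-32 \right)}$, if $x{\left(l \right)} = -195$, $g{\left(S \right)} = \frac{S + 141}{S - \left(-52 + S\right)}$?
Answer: $- \frac{10031}{52} \approx -192.9$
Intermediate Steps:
$g{\left(S \right)} = \frac{141}{52} + \frac{S}{52}$ ($g{\left(S \right)} = \frac{141 + S}{52} = \left(141 + S\right) \frac{1}{52} = \frac{141}{52} + \frac{S}{52}$)
$F = - \frac{216}{67}$ ($F = - 4 \frac{-71 + 17}{26 - 93} = - 4 \left(- \frac{54}{-67}\right) = - 4 \left(\left(-54\right) \left(- \frac{1}{67}\right)\right) = \left(-4\right) \frac{54}{67} = - \frac{216}{67} \approx -3.2239$)
$x{\left(F \right)} + g{\left(-32 \right)} = -195 + \left(\frac{141}{52} + \frac{1}{52} \left(-32\right)\right) = -195 + \left(\frac{141}{52} - \frac{8}{13}\right) = -195 + \frac{109}{52} = - \frac{10031}{52}$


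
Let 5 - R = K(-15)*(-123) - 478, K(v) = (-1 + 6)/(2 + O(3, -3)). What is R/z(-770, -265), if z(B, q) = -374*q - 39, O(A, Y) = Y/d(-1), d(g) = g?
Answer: 606/99071 ≈ 0.0061168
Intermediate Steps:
O(A, Y) = -Y (O(A, Y) = Y/(-1) = Y*(-1) = -Y)
z(B, q) = -39 - 374*q
K(v) = 1 (K(v) = (-1 + 6)/(2 - 1*(-3)) = 5/(2 + 3) = 5/5 = 5*(⅕) = 1)
R = 606 (R = 5 - (1*(-123) - 478) = 5 - (-123 - 478) = 5 - 1*(-601) = 5 + 601 = 606)
R/z(-770, -265) = 606/(-39 - 374*(-265)) = 606/(-39 + 99110) = 606/99071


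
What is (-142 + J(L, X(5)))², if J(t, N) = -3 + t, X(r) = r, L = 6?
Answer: 19321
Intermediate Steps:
(-142 + J(L, X(5)))² = (-142 + (-3 + 6))² = (-142 + 3)² = (-139)² = 19321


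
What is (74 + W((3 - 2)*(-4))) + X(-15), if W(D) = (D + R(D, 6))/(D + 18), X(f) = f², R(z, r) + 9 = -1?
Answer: 298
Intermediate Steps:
R(z, r) = -10 (R(z, r) = -9 - 1 = -10)
W(D) = (-10 + D)/(18 + D) (W(D) = (D - 10)/(D + 18) = (-10 + D)/(18 + D))
(74 + W((3 - 2)*(-4))) + X(-15) = (74 + (-10 + (3 - 2)*(-4))/(18 + (3 - 2)*(-4))) + (-15)² = (74 + (-10 + 1*(-4))/(18 + 1*(-4))) + 225 = (74 + (-10 - 4)/(18 - 4)) + 225 = (74 - 14/14) + 225 = (74 + (1/14)*(-14)) + 225 = (74 - 1) + 225 = 73 + 225 = 298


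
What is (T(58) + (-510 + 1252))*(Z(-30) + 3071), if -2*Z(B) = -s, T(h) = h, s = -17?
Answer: 2450000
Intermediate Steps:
Z(B) = -17/2 (Z(B) = -(-1)*(-17)/2 = -1/2*17 = -17/2)
(T(58) + (-510 + 1252))*(Z(-30) + 3071) = (58 + (-510 + 1252))*(-17/2 + 3071) = (58 + 742)*(6125/2) = 800*(6125/2) = 2450000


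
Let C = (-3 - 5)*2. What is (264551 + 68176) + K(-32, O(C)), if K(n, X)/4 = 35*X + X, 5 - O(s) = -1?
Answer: 333591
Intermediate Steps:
C = -16 (C = -8*2 = -16)
O(s) = 6 (O(s) = 5 - 1*(-1) = 5 + 1 = 6)
K(n, X) = 144*X (K(n, X) = 4*(35*X + X) = 4*(36*X) = 144*X)
(264551 + 68176) + K(-32, O(C)) = (264551 + 68176) + 144*6 = 332727 + 864 = 333591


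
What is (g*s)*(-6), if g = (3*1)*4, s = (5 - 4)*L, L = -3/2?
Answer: 108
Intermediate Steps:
L = -3/2 (L = -3*½ = -3/2 ≈ -1.5000)
s = -3/2 (s = (5 - 4)*(-3/2) = 1*(-3/2) = -3/2 ≈ -1.5000)
g = 12 (g = 3*4 = 12)
(g*s)*(-6) = (12*(-3/2))*(-6) = -18*(-6) = 108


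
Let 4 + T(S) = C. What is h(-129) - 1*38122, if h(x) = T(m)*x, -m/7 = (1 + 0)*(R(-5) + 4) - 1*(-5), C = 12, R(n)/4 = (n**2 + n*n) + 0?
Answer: -39154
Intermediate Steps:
R(n) = 8*n**2 (R(n) = 4*((n**2 + n*n) + 0) = 4*((n**2 + n**2) + 0) = 4*(2*n**2 + 0) = 4*(2*n**2) = 8*n**2)
m = -1463 (m = -7*((1 + 0)*(8*(-5)**2 + 4) - 1*(-5)) = -7*(1*(8*25 + 4) + 5) = -7*(1*(200 + 4) + 5) = -7*(1*204 + 5) = -7*(204 + 5) = -7*209 = -1463)
T(S) = 8 (T(S) = -4 + 12 = 8)
h(x) = 8*x
h(-129) - 1*38122 = 8*(-129) - 1*38122 = -1032 - 38122 = -39154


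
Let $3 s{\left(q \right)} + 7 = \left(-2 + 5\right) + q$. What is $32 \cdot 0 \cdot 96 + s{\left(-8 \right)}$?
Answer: $-4$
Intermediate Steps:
$s{\left(q \right)} = - \frac{4}{3} + \frac{q}{3}$ ($s{\left(q \right)} = - \frac{7}{3} + \frac{\left(-2 + 5\right) + q}{3} = - \frac{7}{3} + \frac{3 + q}{3} = - \frac{7}{3} + \left(1 + \frac{q}{3}\right) = - \frac{4}{3} + \frac{q}{3}$)
$32 \cdot 0 \cdot 96 + s{\left(-8 \right)} = 32 \cdot 0 \cdot 96 + \left(- \frac{4}{3} + \frac{1}{3} \left(-8\right)\right) = 0 \cdot 96 - 4 = 0 - 4 = -4$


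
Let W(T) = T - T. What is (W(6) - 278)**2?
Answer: 77284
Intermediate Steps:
W(T) = 0
(W(6) - 278)**2 = (0 - 278)**2 = (-278)**2 = 77284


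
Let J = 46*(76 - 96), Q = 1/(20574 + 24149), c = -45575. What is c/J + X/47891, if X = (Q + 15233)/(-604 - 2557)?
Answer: 61711360397905755/1245739262549432 ≈ 49.538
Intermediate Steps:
Q = 1/44723 ≈ 2.2360e-5
X = -681265460/141369403 (X = (1/44723 + 15233)/(-604 - 2557) = (681265460/44723)/(-3161) = (681265460/44723)*(-1/3161) = -681265460/141369403 ≈ -4.8190)
J = -920 (J = 46*(-20) = -920)
c/J + X/47891 = -45575/(-920) - 681265460/141369403/47891 = -45575*(-1/920) - 681265460/141369403*1/47891 = 9115/184 - 681265460/6770322079073 = 61711360397905755/1245739262549432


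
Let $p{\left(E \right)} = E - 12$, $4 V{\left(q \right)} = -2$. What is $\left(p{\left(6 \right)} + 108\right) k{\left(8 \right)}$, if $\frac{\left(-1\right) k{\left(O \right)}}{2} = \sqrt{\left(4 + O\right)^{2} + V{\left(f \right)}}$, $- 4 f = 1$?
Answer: $- 102 \sqrt{574} \approx -2443.7$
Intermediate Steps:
$f = - \frac{1}{4}$ ($f = \left(- \frac{1}{4}\right) 1 = - \frac{1}{4} \approx -0.25$)
$V{\left(q \right)} = - \frac{1}{2}$ ($V{\left(q \right)} = \frac{1}{4} \left(-2\right) = - \frac{1}{2}$)
$p{\left(E \right)} = -12 + E$
$k{\left(O \right)} = - 2 \sqrt{- \frac{1}{2} + \left(4 + O\right)^{2}}$ ($k{\left(O \right)} = - 2 \sqrt{\left(4 + O\right)^{2} - \frac{1}{2}} = - 2 \sqrt{- \frac{1}{2} + \left(4 + O\right)^{2}}$)
$\left(p{\left(6 \right)} + 108\right) k{\left(8 \right)} = \left(\left(-12 + 6\right) + 108\right) \left(- \sqrt{-2 + 4 \left(4 + 8\right)^{2}}\right) = \left(-6 + 108\right) \left(- \sqrt{-2 + 4 \cdot 12^{2}}\right) = 102 \left(- \sqrt{-2 + 4 \cdot 144}\right) = 102 \left(- \sqrt{-2 + 576}\right) = 102 \left(- \sqrt{574}\right) = - 102 \sqrt{574}$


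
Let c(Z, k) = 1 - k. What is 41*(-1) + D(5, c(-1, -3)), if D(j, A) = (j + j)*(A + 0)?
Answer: -1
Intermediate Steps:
D(j, A) = 2*A*j (D(j, A) = (2*j)*A = 2*A*j)
41*(-1) + D(5, c(-1, -3)) = 41*(-1) + 2*(1 - 1*(-3))*5 = -41 + 2*(1 + 3)*5 = -41 + 2*4*5 = -41 + 40 = -1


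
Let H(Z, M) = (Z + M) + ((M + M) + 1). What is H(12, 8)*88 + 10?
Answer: 3266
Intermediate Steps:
H(Z, M) = 1 + Z + 3*M (H(Z, M) = (M + Z) + (2*M + 1) = (M + Z) + (1 + 2*M) = 1 + Z + 3*M)
H(12, 8)*88 + 10 = (1 + 12 + 3*8)*88 + 10 = (1 + 12 + 24)*88 + 10 = 37*88 + 10 = 3256 + 10 = 3266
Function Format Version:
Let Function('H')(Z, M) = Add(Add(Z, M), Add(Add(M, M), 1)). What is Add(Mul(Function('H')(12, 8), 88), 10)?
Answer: 3266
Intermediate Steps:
Function('H')(Z, M) = Add(1, Z, Mul(3, M)) (Function('H')(Z, M) = Add(Add(M, Z), Add(Mul(2, M), 1)) = Add(Add(M, Z), Add(1, Mul(2, M))) = Add(1, Z, Mul(3, M)))
Add(Mul(Function('H')(12, 8), 88), 10) = Add(Mul(Add(1, 12, Mul(3, 8)), 88), 10) = Add(Mul(Add(1, 12, 24), 88), 10) = Add(Mul(37, 88), 10) = Add(3256, 10) = 3266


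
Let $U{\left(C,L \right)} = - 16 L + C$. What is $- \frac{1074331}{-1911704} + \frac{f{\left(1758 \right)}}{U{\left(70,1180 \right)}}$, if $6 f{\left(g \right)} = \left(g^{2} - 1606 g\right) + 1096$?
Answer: $- \frac{468521683}{258080040} \approx -1.8154$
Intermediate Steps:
$U{\left(C,L \right)} = C - 16 L$
$f{\left(g \right)} = \frac{548}{3} - \frac{803 g}{3} + \frac{g^{2}}{6}$ ($f{\left(g \right)} = \frac{\left(g^{2} - 1606 g\right) + 1096}{6} = \frac{1096 + g^{2} - 1606 g}{6} = \frac{548}{3} - \frac{803 g}{3} + \frac{g^{2}}{6}$)
$- \frac{1074331}{-1911704} + \frac{f{\left(1758 \right)}}{U{\left(70,1180 \right)}} = - \frac{1074331}{-1911704} + \frac{\frac{548}{3} - 470558 + \frac{1758^{2}}{6}}{70 - 18880} = \left(-1074331\right) \left(- \frac{1}{1911704}\right) + \frac{\frac{548}{3} - 470558 + \frac{1}{6} \cdot 3090564}{70 - 18880} = \frac{1074331}{1911704} + \frac{\frac{548}{3} - 470558 + 515094}{-18810} = \frac{1074331}{1911704} + \frac{134156}{3} \left(- \frac{1}{18810}\right) = \frac{1074331}{1911704} - \frac{6098}{2565} = - \frac{468521683}{258080040}$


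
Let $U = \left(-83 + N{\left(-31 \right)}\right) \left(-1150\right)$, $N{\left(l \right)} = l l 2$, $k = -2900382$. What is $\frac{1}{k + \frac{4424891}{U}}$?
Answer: $- \frac{2114850}{6133877297591} \approx -3.4478 \cdot 10^{-7}$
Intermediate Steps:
$N{\left(l \right)} = 2 l^{2}$ ($N{\left(l \right)} = l^{2} \cdot 2 = 2 l^{2}$)
$U = -2114850$ ($U = \left(-83 + 2 \left(-31\right)^{2}\right) \left(-1150\right) = \left(-83 + 2 \cdot 961\right) \left(-1150\right) = \left(-83 + 1922\right) \left(-1150\right) = 1839 \left(-1150\right) = -2114850$)
$\frac{1}{k + \frac{4424891}{U}} = \frac{1}{-2900382 + \frac{4424891}{-2114850}} = \frac{1}{-2900382 + 4424891 \left(- \frac{1}{2114850}\right)} = \frac{1}{-2900382 - \frac{4424891}{2114850}} = \frac{1}{- \frac{6133877297591}{2114850}} = - \frac{2114850}{6133877297591}$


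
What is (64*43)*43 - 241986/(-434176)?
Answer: 25689446561/217088 ≈ 1.1834e+5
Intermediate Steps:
(64*43)*43 - 241986/(-434176) = 2752*43 - 241986*(-1/434176) = 118336 + 120993/217088 = 25689446561/217088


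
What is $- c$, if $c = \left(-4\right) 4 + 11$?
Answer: $5$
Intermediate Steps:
$c = -5$ ($c = -16 + 11 = -5$)
$- c = \left(-1\right) \left(-5\right) = 5$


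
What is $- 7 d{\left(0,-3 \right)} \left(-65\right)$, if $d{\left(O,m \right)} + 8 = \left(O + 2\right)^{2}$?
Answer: $-1820$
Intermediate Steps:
$d{\left(O,m \right)} = -8 + \left(2 + O\right)^{2}$ ($d{\left(O,m \right)} = -8 + \left(O + 2\right)^{2} = -8 + \left(2 + O\right)^{2}$)
$- 7 d{\left(0,-3 \right)} \left(-65\right) = - 7 \left(-8 + \left(2 + 0\right)^{2}\right) \left(-65\right) = - 7 \left(-8 + 2^{2}\right) \left(-65\right) = - 7 \left(-8 + 4\right) \left(-65\right) = \left(-7\right) \left(-4\right) \left(-65\right) = 28 \left(-65\right) = -1820$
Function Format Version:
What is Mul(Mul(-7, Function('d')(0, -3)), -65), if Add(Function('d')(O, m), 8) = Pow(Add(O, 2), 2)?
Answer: -1820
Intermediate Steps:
Function('d')(O, m) = Add(-8, Pow(Add(2, O), 2)) (Function('d')(O, m) = Add(-8, Pow(Add(O, 2), 2)) = Add(-8, Pow(Add(2, O), 2)))
Mul(Mul(-7, Function('d')(0, -3)), -65) = Mul(Mul(-7, Add(-8, Pow(Add(2, 0), 2))), -65) = Mul(Mul(-7, Add(-8, Pow(2, 2))), -65) = Mul(Mul(-7, Add(-8, 4)), -65) = Mul(Mul(-7, -4), -65) = Mul(28, -65) = -1820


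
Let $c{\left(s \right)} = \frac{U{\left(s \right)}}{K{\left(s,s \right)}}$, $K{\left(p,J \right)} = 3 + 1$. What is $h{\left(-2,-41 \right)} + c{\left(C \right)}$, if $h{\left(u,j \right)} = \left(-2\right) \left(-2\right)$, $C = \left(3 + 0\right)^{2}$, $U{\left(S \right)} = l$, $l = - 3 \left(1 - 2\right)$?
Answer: $\frac{19}{4} \approx 4.75$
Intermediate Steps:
$l = 3$ ($l = \left(-3\right) \left(-1\right) = 3$)
$K{\left(p,J \right)} = 4$
$U{\left(S \right)} = 3$
$C = 9$ ($C = 3^{2} = 9$)
$h{\left(u,j \right)} = 4$
$c{\left(s \right)} = \frac{3}{4}$
$h{\left(-2,-41 \right)} + c{\left(C \right)} = 4 + \frac{3}{4} = \frac{19}{4}$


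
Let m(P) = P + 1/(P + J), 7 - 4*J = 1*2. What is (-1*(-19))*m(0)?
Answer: 76/5 ≈ 15.200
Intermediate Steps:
J = 5/4 (J = 7/4 - 2/4 = 7/4 - 1/4*2 = 7/4 - 1/2 = 5/4 ≈ 1.2500)
m(P) = P + 1/(5/4 + P) (m(P) = P + 1/(P + 5/4) = P + 1/(5/4 + P))
(-1*(-19))*m(0) = (-1*(-19))*((4 + 4*0**2 + 5*0)/(5 + 4*0)) = 19*((4 + 4*0 + 0)/(5 + 0)) = 19*((4 + 0 + 0)/5) = 19*((1/5)*4) = 19*(4/5) = 76/5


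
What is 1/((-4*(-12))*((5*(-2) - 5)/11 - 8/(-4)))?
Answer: 11/336 ≈ 0.032738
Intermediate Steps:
1/((-4*(-12))*((5*(-2) - 5)/11 - 8/(-4))) = 1/(48*((-10 - 5)*(1/11) - 8*(-¼))) = 1/(48*(-15*1/11 + 2)) = 1/(48*(-15/11 + 2)) = 1/(48*(7/11)) = 1/(336/11) = 11/336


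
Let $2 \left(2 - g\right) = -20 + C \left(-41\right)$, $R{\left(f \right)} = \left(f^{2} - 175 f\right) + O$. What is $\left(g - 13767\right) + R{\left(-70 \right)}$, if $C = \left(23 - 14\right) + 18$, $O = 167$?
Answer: $\frac{8231}{2} \approx 4115.5$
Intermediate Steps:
$C = 27$ ($C = 9 + 18 = 27$)
$R{\left(f \right)} = 167 + f^{2} - 175 f$ ($R{\left(f \right)} = \left(f^{2} - 175 f\right) + 167 = 167 + f^{2} - 175 f$)
$g = \frac{1131}{2}$ ($g = 2 - \frac{-20 + 27 \left(-41\right)}{2} = 2 - \frac{-20 - 1107}{2} = 2 - - \frac{1127}{2} = 2 + \frac{1127}{2} = \frac{1131}{2} \approx 565.5$)
$\left(g - 13767\right) + R{\left(-70 \right)} = \left(\frac{1131}{2} - 13767\right) + \left(167 + \left(-70\right)^{2} - -12250\right) = - \frac{26403}{2} + \left(167 + 4900 + 12250\right) = - \frac{26403}{2} + 17317 = \frac{8231}{2}$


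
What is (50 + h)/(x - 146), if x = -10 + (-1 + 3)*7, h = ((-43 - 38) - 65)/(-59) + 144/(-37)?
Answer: -53028/154993 ≈ -0.34213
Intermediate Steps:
h = -3094/2183 (h = (-81 - 65)*(-1/59) + 144*(-1/37) = -146*(-1/59) - 144/37 = 146/59 - 144/37 = -3094/2183 ≈ -1.4173)
x = 4 (x = -10 + 2*7 = -10 + 14 = 4)
(50 + h)/(x - 146) = (50 - 3094/2183)/(4 - 146) = (106056/2183)/(-142) = (106056/2183)*(-1/142) = -53028/154993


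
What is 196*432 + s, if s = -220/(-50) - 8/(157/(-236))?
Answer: 66480414/785 ≈ 84688.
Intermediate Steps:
s = 12894/785 (s = -220*(-1/50) - 8/(157*(-1/236)) = 22/5 - 8/(-157/236) = 22/5 - 8*(-236/157) = 22/5 + 1888/157 = 12894/785 ≈ 16.425)
196*432 + s = 196*432 + 12894/785 = 84672 + 12894/785 = 66480414/785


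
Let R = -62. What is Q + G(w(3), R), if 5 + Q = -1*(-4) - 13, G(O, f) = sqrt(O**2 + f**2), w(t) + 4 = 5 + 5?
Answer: -14 + 2*sqrt(970) ≈ 48.290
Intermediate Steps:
w(t) = 6 (w(t) = -4 + (5 + 5) = -4 + 10 = 6)
Q = -14 (Q = -5 + (-1*(-4) - 13) = -5 + (4 - 13) = -5 - 9 = -14)
Q + G(w(3), R) = -14 + sqrt(6**2 + (-62)**2) = -14 + sqrt(36 + 3844) = -14 + sqrt(3880) = -14 + 2*sqrt(970)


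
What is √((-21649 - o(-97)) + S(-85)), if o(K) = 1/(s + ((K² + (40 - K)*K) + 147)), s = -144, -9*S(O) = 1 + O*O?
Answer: 25*I*√4859672174/11631 ≈ 149.84*I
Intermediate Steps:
S(O) = -⅑ - O²/9 (S(O) = -(1 + O*O)/9 = -(1 + O²)/9 = -⅑ - O²/9)
o(K) = 1/(3 + K² + K*(40 - K)) (o(K) = 1/(-144 + ((K² + (40 - K)*K) + 147)) = 1/(-144 + ((K² + K*(40 - K)) + 147)) = 1/(-144 + (147 + K² + K*(40 - K))) = 1/(3 + K² + K*(40 - K)))
√((-21649 - o(-97)) + S(-85)) = √((-21649 - 1/(3 + 40*(-97))) + (-⅑ - ⅑*(-85)²)) = √((-21649 - 1/(3 - 3880)) + (-⅑ - ⅑*7225)) = √((-21649 - 1/(-3877)) + (-⅑ - 7225/9)) = √((-21649 - 1*(-1/3877)) - 7226/9) = √((-21649 + 1/3877) - 7226/9) = √(-83933172/3877 - 7226/9) = √(-783413750/34893) = 25*I*√4859672174/11631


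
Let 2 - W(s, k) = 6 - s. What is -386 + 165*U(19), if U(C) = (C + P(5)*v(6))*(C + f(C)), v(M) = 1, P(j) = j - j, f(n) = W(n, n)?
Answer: 106204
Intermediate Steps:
W(s, k) = -4 + s (W(s, k) = 2 - (6 - s) = 2 + (-6 + s) = -4 + s)
f(n) = -4 + n
P(j) = 0
U(C) = C*(-4 + 2*C) (U(C) = (C + 0*1)*(C + (-4 + C)) = (C + 0)*(-4 + 2*C) = C*(-4 + 2*C))
-386 + 165*U(19) = -386 + 165*(2*19*(-2 + 19)) = -386 + 165*(2*19*17) = -386 + 165*646 = -386 + 106590 = 106204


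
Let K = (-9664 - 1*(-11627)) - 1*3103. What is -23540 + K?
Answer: -24680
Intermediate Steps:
K = -1140 (K = (-9664 + 11627) - 3103 = 1963 - 3103 = -1140)
-23540 + K = -23540 - 1140 = -24680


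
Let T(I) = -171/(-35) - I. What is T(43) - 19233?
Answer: -674489/35 ≈ -19271.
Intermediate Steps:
T(I) = 171/35 - I (T(I) = -171*(-1/35) - I = 171/35 - I)
T(43) - 19233 = (171/35 - 1*43) - 19233 = (171/35 - 43) - 19233 = -1334/35 - 19233 = -674489/35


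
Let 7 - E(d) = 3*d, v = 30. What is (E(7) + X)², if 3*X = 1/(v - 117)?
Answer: 13359025/68121 ≈ 196.11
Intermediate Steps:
E(d) = 7 - 3*d
X = -1/261 (X = 1/(3*(30 - 117)) = (⅓)/(-87) = (⅓)*(-1/87) = -1/261 ≈ -0.0038314)
(E(7) + X)² = ((7 - 3*7) - 1/261)² = ((7 - 21) - 1/261)² = (-14 - 1/261)² = (-3655/261)² = 13359025/68121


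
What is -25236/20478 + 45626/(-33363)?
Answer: -296046316/113867919 ≈ -2.5999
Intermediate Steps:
-25236/20478 + 45626/(-33363) = -25236*1/20478 + 45626*(-1/33363) = -4206/3413 - 45626/33363 = -296046316/113867919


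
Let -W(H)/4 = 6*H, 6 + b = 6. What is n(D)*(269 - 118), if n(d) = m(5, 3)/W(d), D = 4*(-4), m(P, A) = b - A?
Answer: -151/128 ≈ -1.1797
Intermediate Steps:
b = 0 (b = -6 + 6 = 0)
m(P, A) = -A (m(P, A) = 0 - A = -A)
W(H) = -24*H
D = -16
n(d) = 1/(8*d) (n(d) = (-1*3)/((-24*d)) = -(-1)/(8*d) = 1/(8*d))
n(D)*(269 - 118) = ((⅛)/(-16))*(269 - 118) = ((⅛)*(-1/16))*151 = -1/128*151 = -151/128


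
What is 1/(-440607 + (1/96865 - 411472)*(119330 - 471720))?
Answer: 19373/2809049692113951 ≈ 6.8966e-12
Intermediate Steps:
1/(-440607 + (1/96865 - 411472)*(119330 - 471720)) = 1/(-440607 + (1/96865 - 411472)*(-352390)) = 1/(-440607 - 39857235279/96865*(-352390)) = 1/(-440607 + 2809058227993362/19373) = 1/(2809049692113951/19373) = 19373/2809049692113951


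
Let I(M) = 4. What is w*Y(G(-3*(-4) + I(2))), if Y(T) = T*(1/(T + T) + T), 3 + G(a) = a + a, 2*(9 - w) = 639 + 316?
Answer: -1576971/4 ≈ -3.9424e+5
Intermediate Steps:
w = -937/2 (w = 9 - (639 + 316)/2 = 9 - ½*955 = 9 - 955/2 = -937/2 ≈ -468.50)
G(a) = -3 + 2*a (G(a) = -3 + (a + a) = -3 + 2*a)
Y(T) = T*(T + 1/(2*T)) (Y(T) = T*(1/(2*T) + T) = T*(T + 1/(2*T)))
w*Y(G(-3*(-4) + I(2))) = -937*(½ + (-3 + 2*(-3*(-4) + 4))²)/2 = -937*(½ + (-3 + 2*(12 + 4))²)/2 = -937*(½ + (-3 + 2*16)²)/2 = -937*(½ + (-3 + 32)²)/2 = -937*(½ + 29²)/2 = -937*(½ + 841)/2 = -937/2*1683/2 = -1576971/4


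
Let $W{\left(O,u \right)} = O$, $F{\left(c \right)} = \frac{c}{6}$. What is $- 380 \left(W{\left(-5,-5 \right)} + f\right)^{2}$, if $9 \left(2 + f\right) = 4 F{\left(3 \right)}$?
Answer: $- \frac{1413980}{81} \approx -17457.0$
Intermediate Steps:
$F{\left(c \right)} = \frac{c}{6}$ ($F{\left(c \right)} = c \frac{1}{6} = \frac{c}{6}$)
$f = - \frac{16}{9}$ ($f = -2 + \frac{4 \cdot \frac{1}{6} \cdot 3}{9} = -2 + \frac{4 \cdot \frac{1}{2}}{9} = -2 + \frac{1}{9} \cdot 2 = -2 + \frac{2}{9} = - \frac{16}{9} \approx -1.7778$)
$- 380 \left(W{\left(-5,-5 \right)} + f\right)^{2} = - 380 \left(-5 - \frac{16}{9}\right)^{2} = - 380 \left(- \frac{61}{9}\right)^{2} = \left(-380\right) \frac{3721}{81} = - \frac{1413980}{81}$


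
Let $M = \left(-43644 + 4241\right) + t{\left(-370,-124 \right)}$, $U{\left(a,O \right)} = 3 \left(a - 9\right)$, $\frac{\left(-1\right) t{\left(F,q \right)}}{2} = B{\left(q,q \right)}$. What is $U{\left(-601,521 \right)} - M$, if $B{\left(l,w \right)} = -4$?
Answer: $37565$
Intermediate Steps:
$t{\left(F,q \right)} = 8$ ($t{\left(F,q \right)} = \left(-2\right) \left(-4\right) = 8$)
$U{\left(a,O \right)} = -27 + 3 a$ ($U{\left(a,O \right)} = 3 \left(-9 + a\right) = -27 + 3 a$)
$M = -39395$ ($M = \left(-43644 + 4241\right) + 8 = -39403 + 8 = -39395$)
$U{\left(-601,521 \right)} - M = \left(-27 + 3 \left(-601\right)\right) - -39395 = \left(-27 - 1803\right) + 39395 = -1830 + 39395 = 37565$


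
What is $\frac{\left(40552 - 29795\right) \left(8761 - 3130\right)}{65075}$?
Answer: $\frac{60572667}{65075} \approx 930.81$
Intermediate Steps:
$\frac{\left(40552 - 29795\right) \left(8761 - 3130\right)}{65075} = 10757 \cdot 5631 \cdot \frac{1}{65075} = 60572667 \cdot \frac{1}{65075} = \frac{60572667}{65075}$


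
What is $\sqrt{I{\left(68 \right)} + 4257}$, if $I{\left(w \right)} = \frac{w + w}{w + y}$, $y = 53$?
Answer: $\frac{\sqrt{515233}}{11} \approx 65.254$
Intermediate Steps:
$I{\left(w \right)} = \frac{2 w}{53 + w}$ ($I{\left(w \right)} = \frac{w + w}{w + 53} = \frac{2 w}{53 + w}$)
$\sqrt{I{\left(68 \right)} + 4257} = \sqrt{2 \cdot 68 \frac{1}{53 + 68} + 4257} = \sqrt{2 \cdot 68 \cdot \frac{1}{121} + 4257} = \sqrt{\frac{136}{121} + 4257} = \sqrt{\frac{515233}{121}} = \frac{\sqrt{515233}}{11}$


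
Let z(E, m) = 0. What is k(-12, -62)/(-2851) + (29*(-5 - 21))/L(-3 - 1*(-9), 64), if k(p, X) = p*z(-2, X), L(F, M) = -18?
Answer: 377/9 ≈ 41.889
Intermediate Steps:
k(p, X) = 0 (k(p, X) = p*0 = 0)
k(-12, -62)/(-2851) + (29*(-5 - 21))/L(-3 - 1*(-9), 64) = 0/(-2851) + (29*(-5 - 21))/(-18) = 0*(-1/2851) + (29*(-26))*(-1/18) = 0 - 754*(-1/18) = 0 + 377/9 = 377/9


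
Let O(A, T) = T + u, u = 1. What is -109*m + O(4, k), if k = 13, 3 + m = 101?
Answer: -10668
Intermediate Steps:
m = 98 (m = -3 + 101 = 98)
O(A, T) = 1 + T (O(A, T) = T + 1 = 1 + T)
-109*m + O(4, k) = -109*98 + (1 + 13) = -10682 + 14 = -10668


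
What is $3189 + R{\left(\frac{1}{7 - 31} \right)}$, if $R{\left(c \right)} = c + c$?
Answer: $\frac{38267}{12} \approx 3188.9$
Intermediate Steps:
$R{\left(c \right)} = 2 c$
$3189 + R{\left(\frac{1}{7 - 31} \right)} = 3189 + \frac{2}{7 - 31} = 3189 + \frac{2}{-24} = 3189 + 2 \left(- \frac{1}{24}\right) = 3189 - \frac{1}{12} = \frac{38267}{12}$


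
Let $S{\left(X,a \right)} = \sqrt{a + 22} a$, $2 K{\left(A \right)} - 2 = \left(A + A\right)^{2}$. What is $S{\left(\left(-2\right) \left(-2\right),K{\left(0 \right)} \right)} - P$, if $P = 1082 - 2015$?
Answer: $933 + \sqrt{23} \approx 937.8$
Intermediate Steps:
$P = -933$
$K{\left(A \right)} = 1 + 2 A^{2}$ ($K{\left(A \right)} = 1 + \frac{\left(A + A\right)^{2}}{2} = 1 + \frac{\left(2 A\right)^{2}}{2} = 1 + \frac{4 A^{2}}{2} = 1 + 2 A^{2}$)
$S{\left(X,a \right)} = a \sqrt{22 + a}$ ($S{\left(X,a \right)} = \sqrt{22 + a} a = a \sqrt{22 + a}$)
$S{\left(\left(-2\right) \left(-2\right),K{\left(0 \right)} \right)} - P = \left(1 + 2 \cdot 0^{2}\right) \sqrt{22 + \left(1 + 2 \cdot 0^{2}\right)} - -933 = \left(1 + 2 \cdot 0\right) \sqrt{22 + \left(1 + 2 \cdot 0\right)} + 933 = \left(1 + 0\right) \sqrt{22 + \left(1 + 0\right)} + 933 = 1 \sqrt{22 + 1} + 933 = 1 \sqrt{23} + 933 = \sqrt{23} + 933 = 933 + \sqrt{23}$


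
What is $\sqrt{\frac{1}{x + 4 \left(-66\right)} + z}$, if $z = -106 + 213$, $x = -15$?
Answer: $\frac{2 \sqrt{231353}}{93} \approx 10.344$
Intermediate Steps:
$z = 107$
$\sqrt{\frac{1}{x + 4 \left(-66\right)} + z} = \sqrt{\frac{1}{-15 + 4 \left(-66\right)} + 107} = \sqrt{\frac{1}{-15 - 264} + 107} = \sqrt{\frac{1}{-279} + 107} = \sqrt{- \frac{1}{279} + 107} = \sqrt{\frac{29852}{279}} = \frac{2 \sqrt{231353}}{93}$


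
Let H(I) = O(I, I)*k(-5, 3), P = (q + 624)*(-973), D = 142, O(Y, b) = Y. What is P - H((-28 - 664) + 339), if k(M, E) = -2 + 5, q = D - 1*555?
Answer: -204244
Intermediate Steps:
q = -413 (q = 142 - 1*555 = 142 - 555 = -413)
k(M, E) = 3
P = -205303 (P = (-413 + 624)*(-973) = 211*(-973) = -205303)
H(I) = 3*I (H(I) = I*3 = 3*I)
P - H((-28 - 664) + 339) = -205303 - 3*((-28 - 664) + 339) = -205303 - 3*(-692 + 339) = -205303 - 3*(-353) = -205303 - 1*(-1059) = -205303 + 1059 = -204244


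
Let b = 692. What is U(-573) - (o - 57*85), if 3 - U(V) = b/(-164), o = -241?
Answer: 208822/41 ≈ 5093.2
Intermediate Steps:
U(V) = 296/41 (U(V) = 3 - 692/(-164) = 3 - 692*(-1)/164 = 3 - 1*(-173/41) = 3 + 173/41 = 296/41)
U(-573) - (o - 57*85) = 296/41 - (-241 - 57*85) = 296/41 - (-241 - 4845) = 296/41 - 1*(-5086) = 296/41 + 5086 = 208822/41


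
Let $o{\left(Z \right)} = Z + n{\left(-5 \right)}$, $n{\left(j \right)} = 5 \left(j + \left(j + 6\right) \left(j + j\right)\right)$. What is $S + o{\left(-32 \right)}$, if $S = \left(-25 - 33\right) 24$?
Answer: $-1499$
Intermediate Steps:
$n{\left(j \right)} = 5 j + 10 j \left(6 + j\right)$ ($n{\left(j \right)} = 5 \left(j + \left(6 + j\right) 2 j\right) = 5 \left(j + 2 j \left(6 + j\right)\right) = 5 j + 10 j \left(6 + j\right)$)
$o{\left(Z \right)} = -75 + Z$ ($o{\left(Z \right)} = Z + 5 \left(-5\right) \left(13 + 2 \left(-5\right)\right) = Z + 5 \left(-5\right) \left(13 - 10\right) = Z + 5 \left(-5\right) 3 = Z - 75 = -75 + Z$)
$S = -1392$ ($S = \left(-58\right) 24 = -1392$)
$S + o{\left(-32 \right)} = -1392 - 107 = -1499$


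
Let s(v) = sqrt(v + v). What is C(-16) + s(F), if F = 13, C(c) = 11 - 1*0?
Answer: 11 + sqrt(26) ≈ 16.099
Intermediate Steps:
C(c) = 11 (C(c) = 11 + 0 = 11)
s(v) = sqrt(2)*sqrt(v) (s(v) = sqrt(2*v) = sqrt(2)*sqrt(v))
C(-16) + s(F) = 11 + sqrt(2)*sqrt(13) = 11 + sqrt(26)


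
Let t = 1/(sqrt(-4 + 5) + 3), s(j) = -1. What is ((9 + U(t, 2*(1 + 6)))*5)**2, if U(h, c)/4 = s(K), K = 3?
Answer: 625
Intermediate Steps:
t = 1/4 (t = 1/(sqrt(1) + 3) = 1/(1 + 3) = 1/4 ≈ 0.25000)
U(h, c) = -4 (U(h, c) = 4*(-1) = -4)
((9 + U(t, 2*(1 + 6)))*5)**2 = ((9 - 4)*5)**2 = (5*5)**2 = 25**2 = 625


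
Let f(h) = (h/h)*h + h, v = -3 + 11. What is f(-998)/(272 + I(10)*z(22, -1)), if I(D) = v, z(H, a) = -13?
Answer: -499/42 ≈ -11.881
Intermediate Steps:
v = 8
f(h) = 2*h (f(h) = 1*h + h = h + h = 2*h)
I(D) = 8
f(-998)/(272 + I(10)*z(22, -1)) = (2*(-998))/(272 + 8*(-13)) = -1996/(272 - 104) = -1996/168 = -1996*1/168 = -499/42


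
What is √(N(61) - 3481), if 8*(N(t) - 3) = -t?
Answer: 13*I*√330/4 ≈ 59.039*I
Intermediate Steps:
N(t) = 3 - t/8 (N(t) = 3 + (-t)/8 = 3 - t/8)
√(N(61) - 3481) = √((3 - ⅛*61) - 3481) = √((3 - 61/8) - 3481) = √(-37/8 - 3481) = √(-27885/8) = 13*I*√330/4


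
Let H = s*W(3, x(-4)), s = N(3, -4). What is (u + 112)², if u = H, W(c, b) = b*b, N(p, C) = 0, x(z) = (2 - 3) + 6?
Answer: 12544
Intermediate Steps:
x(z) = 5 (x(z) = -1 + 6 = 5)
s = 0
W(c, b) = b²
H = 0 (H = 0*5² = 0*25 = 0)
u = 0
(u + 112)² = (0 + 112)² = 112² = 12544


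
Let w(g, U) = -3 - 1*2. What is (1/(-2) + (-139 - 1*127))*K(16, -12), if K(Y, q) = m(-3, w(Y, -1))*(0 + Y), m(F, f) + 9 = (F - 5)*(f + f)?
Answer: -302744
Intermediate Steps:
w(g, U) = -5 (w(g, U) = -3 - 2 = -5)
m(F, f) = -9 + 2*f*(-5 + F) (m(F, f) = -9 + (F - 5)*(f + f) = -9 + (-5 + F)*(2*f) = -9 + 2*f*(-5 + F))
K(Y, q) = 71*Y (K(Y, q) = (-9 - 10*(-5) + 2*(-3)*(-5))*(0 + Y) = (-9 + 50 + 30)*Y = 71*Y)
(1/(-2) + (-139 - 1*127))*K(16, -12) = (1/(-2) + (-139 - 1*127))*(71*16) = (-½ + (-139 - 127))*1136 = (-½ - 266)*1136 = -533/2*1136 = -302744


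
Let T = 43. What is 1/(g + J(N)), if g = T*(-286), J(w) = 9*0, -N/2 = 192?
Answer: -1/12298 ≈ -8.1314e-5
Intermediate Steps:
N = -384 (N = -2*192 = -384)
J(w) = 0
g = -12298 (g = 43*(-286) = -12298)
1/(g + J(N)) = 1/(-12298 + 0) = 1/(-12298) = -1/12298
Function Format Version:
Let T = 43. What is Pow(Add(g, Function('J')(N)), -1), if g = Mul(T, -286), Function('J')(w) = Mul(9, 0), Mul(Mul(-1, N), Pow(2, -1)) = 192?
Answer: Rational(-1, 12298) ≈ -8.1314e-5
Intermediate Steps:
N = -384 (N = Mul(-2, 192) = -384)
Function('J')(w) = 0
g = -12298 (g = Mul(43, -286) = -12298)
Pow(Add(g, Function('J')(N)), -1) = Pow(Add(-12298, 0), -1) = Pow(-12298, -1) = Rational(-1, 12298)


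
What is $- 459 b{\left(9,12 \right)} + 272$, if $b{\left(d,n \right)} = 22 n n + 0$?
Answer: $-1453840$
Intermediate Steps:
$b{\left(d,n \right)} = 22 n^{2}$ ($b{\left(d,n \right)} = 22 n^{2} + 0 = 22 n^{2}$)
$- 459 b{\left(9,12 \right)} + 272 = - 459 \cdot 22 \cdot 12^{2} + 272 = - 459 \cdot 22 \cdot 144 + 272 = \left(-459\right) 3168 + 272 = -1454112 + 272 = -1453840$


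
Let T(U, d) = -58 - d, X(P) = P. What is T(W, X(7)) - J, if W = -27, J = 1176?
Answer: -1241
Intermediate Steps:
T(W, X(7)) - J = (-58 - 1*7) - 1*1176 = (-58 - 7) - 1176 = -65 - 1176 = -1241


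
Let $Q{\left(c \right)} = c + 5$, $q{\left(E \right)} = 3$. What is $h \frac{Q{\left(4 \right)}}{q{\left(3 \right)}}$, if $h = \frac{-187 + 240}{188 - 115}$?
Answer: $\frac{159}{73} \approx 2.1781$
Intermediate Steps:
$Q{\left(c \right)} = 5 + c$
$h = \frac{53}{73} \approx 0.72603$
$h \frac{Q{\left(4 \right)}}{q{\left(3 \right)}} = \frac{53 \frac{5 + 4}{3}}{73} = \frac{53 \cdot 9 \cdot \frac{1}{3}}{73} = \frac{53}{73} \cdot 3 = \frac{159}{73}$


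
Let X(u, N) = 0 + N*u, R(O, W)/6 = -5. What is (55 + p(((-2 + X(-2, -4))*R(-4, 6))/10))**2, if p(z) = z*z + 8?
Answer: 149769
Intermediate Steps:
R(O, W) = -30 (R(O, W) = 6*(-5) = -30)
X(u, N) = N*u
p(z) = 8 + z**2 (p(z) = z**2 + 8 = 8 + z**2)
(55 + p(((-2 + X(-2, -4))*R(-4, 6))/10))**2 = (55 + (8 + (((-2 - 4*(-2))*(-30))/10)**2))**2 = (55 + (8 + (((-2 + 8)*(-30))*(1/10))**2))**2 = (55 + (8 + ((6*(-30))*(1/10))**2))**2 = (55 + (8 + (-180*1/10)**2))**2 = (55 + (8 + (-18)**2))**2 = (55 + (8 + 324))**2 = (55 + 332)**2 = 387**2 = 149769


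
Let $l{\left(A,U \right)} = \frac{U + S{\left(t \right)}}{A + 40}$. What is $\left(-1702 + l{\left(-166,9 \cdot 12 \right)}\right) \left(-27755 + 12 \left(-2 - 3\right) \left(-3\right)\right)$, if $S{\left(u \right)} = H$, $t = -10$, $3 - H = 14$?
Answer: $\frac{5916188675}{126} \approx 4.6954 \cdot 10^{7}$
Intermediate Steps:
$H = -11$ ($H = 3 - 14 = -11$)
$S{\left(u \right)} = -11$
$l{\left(A,U \right)} = \frac{-11 + U}{40 + A}$ ($l{\left(A,U \right)} = \frac{U - 11}{A + 40} = \frac{-11 + U}{40 + A}$)
$\left(-1702 + l{\left(-166,9 \cdot 12 \right)}\right) \left(-27755 + 12 \left(-2 - 3\right) \left(-3\right)\right) = \left(-1702 + \frac{-11 + 9 \cdot 12}{40 - 166}\right) \left(-27755 + 12 \left(-2 - 3\right) \left(-3\right)\right) = \left(-1702 + \frac{-11 + 108}{-126}\right) \left(-27755 + 12 \left(\left(-5\right) \left(-3\right)\right)\right) = \left(-1702 - \frac{97}{126}\right) \left(-27755 + 12 \cdot 15\right) = \left(-1702 - \frac{97}{126}\right) \left(-27755 + 180\right) = \left(- \frac{214549}{126}\right) \left(-27575\right) = \frac{5916188675}{126}$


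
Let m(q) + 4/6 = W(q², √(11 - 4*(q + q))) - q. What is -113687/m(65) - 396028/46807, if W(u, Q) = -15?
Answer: 15868203451/11327294 ≈ 1400.9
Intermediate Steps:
m(q) = -47/3 - q (m(q) = -⅔ + (-15 - q) = -47/3 - q)
-113687/m(65) - 396028/46807 = -113687/(-47/3 - 1*65) - 396028/46807 = -113687/(-47/3 - 65) - 396028*1/46807 = -113687/(-242/3) - 396028/46807 = -113687*(-3/242) - 396028/46807 = 341061/242 - 396028/46807 = 15868203451/11327294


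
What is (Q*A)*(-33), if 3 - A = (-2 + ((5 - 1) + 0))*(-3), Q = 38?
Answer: -11286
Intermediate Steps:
A = 9 (A = 3 - (-2 + ((5 - 1) + 0))*(-3) = 3 - (-2 + (4 + 0))*(-3) = 3 - (-2 + 4)*(-3) = 3 - 2*(-3) = 3 - 1*(-6) = 3 + 6 = 9)
(Q*A)*(-33) = (38*9)*(-33) = 342*(-33) = -11286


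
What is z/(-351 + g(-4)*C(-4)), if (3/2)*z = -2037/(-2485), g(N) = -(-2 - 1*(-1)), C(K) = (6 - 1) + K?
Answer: -97/62125 ≈ -0.0015614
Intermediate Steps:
C(K) = 5 + K
g(N) = 1 (g(N) = -(-2 + 1) = -1*(-1) = 1)
z = 194/355 (z = 2*(-2037/(-2485))/3 = 2*(-2037*(-1/2485))/3 = (2/3)*(291/355) = 194/355 ≈ 0.54648)
z/(-351 + g(-4)*C(-4)) = 194/(355*(-351 + 1*(5 - 4))) = 194/(355*(-351 + 1*1)) = 194/(355*(-351 + 1)) = (194/355)/(-350) = (194/355)*(-1/350) = -97/62125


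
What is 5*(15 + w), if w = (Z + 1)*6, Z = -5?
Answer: -45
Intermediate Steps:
w = -24 (w = (-5 + 1)*6 = -4*6 = -24)
5*(15 + w) = 5*(15 - 24) = 5*(-9) = -45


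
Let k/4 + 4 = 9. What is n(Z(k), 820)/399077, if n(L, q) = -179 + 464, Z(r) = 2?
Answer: 285/399077 ≈ 0.00071415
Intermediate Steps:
k = 20 (k = -16 + 4*9 = -16 + 36 = 20)
n(L, q) = 285
n(Z(k), 820)/399077 = 285/399077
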